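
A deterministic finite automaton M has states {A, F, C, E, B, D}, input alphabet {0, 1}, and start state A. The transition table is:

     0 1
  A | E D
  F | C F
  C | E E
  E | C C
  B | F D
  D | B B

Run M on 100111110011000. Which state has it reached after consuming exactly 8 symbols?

F

Trace: A -1-> D -0-> B -0-> F -1-> F -1-> F -1-> F -1-> F -1-> F
After 8 symbols: F.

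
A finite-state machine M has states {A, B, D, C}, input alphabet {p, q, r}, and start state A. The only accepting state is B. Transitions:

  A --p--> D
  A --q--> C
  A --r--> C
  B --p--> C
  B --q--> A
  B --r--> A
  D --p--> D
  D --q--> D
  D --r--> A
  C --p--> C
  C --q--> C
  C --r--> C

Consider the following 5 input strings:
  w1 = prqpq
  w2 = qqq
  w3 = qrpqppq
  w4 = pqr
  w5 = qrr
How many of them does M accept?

0

w1: A → D → A → C → C → C  → end C, rejected
w2: A → C → C → C  → end C, rejected
w3: A → C → C → C → C → C → C → C  → end C, rejected
w4: A → D → D → A  → end A, rejected
w5: A → C → C → C  → end C, rejected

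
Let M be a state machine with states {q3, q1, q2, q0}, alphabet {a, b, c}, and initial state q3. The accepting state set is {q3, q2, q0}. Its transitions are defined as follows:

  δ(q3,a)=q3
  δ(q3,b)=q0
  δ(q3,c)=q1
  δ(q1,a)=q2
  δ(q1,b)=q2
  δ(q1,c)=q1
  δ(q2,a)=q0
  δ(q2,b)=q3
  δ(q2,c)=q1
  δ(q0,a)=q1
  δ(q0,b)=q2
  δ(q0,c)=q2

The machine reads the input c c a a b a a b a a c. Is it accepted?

No

start at q3
read 'c': q3 → q1
read 'c': q1 → q1
read 'a': q1 → q2
read 'a': q2 → q0
read 'b': q0 → q2
read 'a': q2 → q0
read 'a': q0 → q1
read 'b': q1 → q2
read 'a': q2 → q0
read 'a': q0 → q1
read 'c': q1 → q1
End state q1 is not accepting.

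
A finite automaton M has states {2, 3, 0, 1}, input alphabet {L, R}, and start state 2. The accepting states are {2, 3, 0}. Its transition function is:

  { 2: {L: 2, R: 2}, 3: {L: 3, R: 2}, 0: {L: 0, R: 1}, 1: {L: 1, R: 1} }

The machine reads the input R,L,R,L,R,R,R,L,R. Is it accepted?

start at 2
read 'R': 2 → 2
read 'L': 2 → 2
read 'R': 2 → 2
read 'L': 2 → 2
read 'R': 2 → 2
read 'R': 2 → 2
read 'R': 2 → 2
read 'L': 2 → 2
read 'R': 2 → 2
End state 2 is accepting.

Yes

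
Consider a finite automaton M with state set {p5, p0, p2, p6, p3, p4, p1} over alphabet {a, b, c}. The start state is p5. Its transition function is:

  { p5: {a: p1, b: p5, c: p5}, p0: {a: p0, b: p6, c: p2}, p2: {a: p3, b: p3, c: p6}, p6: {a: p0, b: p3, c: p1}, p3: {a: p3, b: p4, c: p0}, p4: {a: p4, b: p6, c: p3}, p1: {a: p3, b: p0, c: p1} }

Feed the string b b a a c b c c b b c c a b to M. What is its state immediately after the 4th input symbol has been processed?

p3

p5 → p5 → p5 → p1 → p3
After 4 symbols: p3.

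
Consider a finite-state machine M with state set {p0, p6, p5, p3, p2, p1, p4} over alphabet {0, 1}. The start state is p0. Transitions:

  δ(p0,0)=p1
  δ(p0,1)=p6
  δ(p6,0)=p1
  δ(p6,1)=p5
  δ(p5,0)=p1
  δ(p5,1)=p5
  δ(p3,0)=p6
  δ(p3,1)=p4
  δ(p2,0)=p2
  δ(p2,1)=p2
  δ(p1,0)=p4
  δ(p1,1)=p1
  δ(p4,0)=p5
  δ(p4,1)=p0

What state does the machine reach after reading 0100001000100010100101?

p0 → p1 → p1 → p4 → p5 → p1 → p4 → p0 → p1 → p4 → p5 → p5 → p1 → p4 → p5 → p5 → p1 → p1 → p4 → p5 → p5 → p1 → p1

p1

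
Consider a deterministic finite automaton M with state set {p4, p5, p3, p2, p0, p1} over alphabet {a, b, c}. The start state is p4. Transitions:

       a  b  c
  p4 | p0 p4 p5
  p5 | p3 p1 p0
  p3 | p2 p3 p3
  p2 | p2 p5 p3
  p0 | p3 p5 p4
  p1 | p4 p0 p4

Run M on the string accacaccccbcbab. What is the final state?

p5

start at p4
read 'a': p4 → p0
read 'c': p0 → p4
read 'c': p4 → p5
read 'a': p5 → p3
read 'c': p3 → p3
read 'a': p3 → p2
read 'c': p2 → p3
read 'c': p3 → p3
read 'c': p3 → p3
read 'c': p3 → p3
read 'b': p3 → p3
read 'c': p3 → p3
read 'b': p3 → p3
read 'a': p3 → p2
read 'b': p2 → p5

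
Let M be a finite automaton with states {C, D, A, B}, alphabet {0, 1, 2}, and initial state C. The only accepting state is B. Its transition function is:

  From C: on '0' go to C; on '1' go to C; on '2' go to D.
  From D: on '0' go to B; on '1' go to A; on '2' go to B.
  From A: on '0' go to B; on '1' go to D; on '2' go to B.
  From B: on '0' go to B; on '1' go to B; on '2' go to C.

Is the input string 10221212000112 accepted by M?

C → C → C → D → B → B → C → C → D → B → B → B → B → B → C
End state C is not accepting.

No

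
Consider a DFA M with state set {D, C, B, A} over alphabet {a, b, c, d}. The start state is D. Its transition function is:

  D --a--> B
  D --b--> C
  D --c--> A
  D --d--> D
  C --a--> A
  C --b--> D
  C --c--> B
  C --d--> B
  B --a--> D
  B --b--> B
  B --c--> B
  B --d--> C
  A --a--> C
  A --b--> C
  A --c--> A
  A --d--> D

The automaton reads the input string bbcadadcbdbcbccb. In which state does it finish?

B

D → C → D → A → C → B → D → D → A → C → B → B → B → B → B → B → B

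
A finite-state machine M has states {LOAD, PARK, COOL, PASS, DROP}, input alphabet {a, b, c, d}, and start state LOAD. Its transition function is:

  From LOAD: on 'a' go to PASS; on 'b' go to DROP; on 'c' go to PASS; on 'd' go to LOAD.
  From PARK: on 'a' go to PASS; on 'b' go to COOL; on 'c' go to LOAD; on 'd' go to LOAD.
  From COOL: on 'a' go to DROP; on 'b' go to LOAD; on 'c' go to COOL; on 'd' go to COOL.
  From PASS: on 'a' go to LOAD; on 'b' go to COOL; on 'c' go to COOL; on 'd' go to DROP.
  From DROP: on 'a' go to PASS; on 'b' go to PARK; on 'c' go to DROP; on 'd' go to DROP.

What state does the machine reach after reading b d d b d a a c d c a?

PASS

LOAD → DROP → DROP → DROP → PARK → LOAD → PASS → LOAD → PASS → DROP → DROP → PASS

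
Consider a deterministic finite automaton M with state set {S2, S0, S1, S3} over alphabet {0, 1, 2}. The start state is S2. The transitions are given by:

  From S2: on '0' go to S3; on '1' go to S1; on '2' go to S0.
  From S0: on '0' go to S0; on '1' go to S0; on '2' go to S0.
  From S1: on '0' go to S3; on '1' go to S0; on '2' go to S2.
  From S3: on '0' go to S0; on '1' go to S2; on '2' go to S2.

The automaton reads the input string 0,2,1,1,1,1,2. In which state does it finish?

S0

S2 → S3 → S2 → S1 → S0 → S0 → S0 → S0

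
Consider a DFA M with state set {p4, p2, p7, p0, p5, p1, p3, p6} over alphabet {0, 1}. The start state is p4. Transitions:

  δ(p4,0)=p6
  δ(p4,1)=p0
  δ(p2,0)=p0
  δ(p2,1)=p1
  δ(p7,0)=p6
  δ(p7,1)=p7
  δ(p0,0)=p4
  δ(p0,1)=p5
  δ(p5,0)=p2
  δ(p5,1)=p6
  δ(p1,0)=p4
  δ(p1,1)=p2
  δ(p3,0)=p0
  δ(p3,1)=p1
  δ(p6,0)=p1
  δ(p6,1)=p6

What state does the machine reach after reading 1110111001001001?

p4 → p0 → p5 → p6 → p1 → p2 → p1 → p2 → p0 → p4 → p0 → p4 → p6 → p6 → p1 → p4 → p0

p0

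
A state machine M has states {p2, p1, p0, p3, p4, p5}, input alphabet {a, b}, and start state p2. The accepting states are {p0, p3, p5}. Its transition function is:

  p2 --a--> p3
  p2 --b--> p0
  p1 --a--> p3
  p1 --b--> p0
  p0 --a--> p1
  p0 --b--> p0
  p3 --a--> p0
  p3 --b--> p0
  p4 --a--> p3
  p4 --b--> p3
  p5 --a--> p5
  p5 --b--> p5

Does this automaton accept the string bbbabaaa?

start at p2
read 'b': p2 → p0
read 'b': p0 → p0
read 'b': p0 → p0
read 'a': p0 → p1
read 'b': p1 → p0
read 'a': p0 → p1
read 'a': p1 → p3
read 'a': p3 → p0
End state p0 is accepting.

Yes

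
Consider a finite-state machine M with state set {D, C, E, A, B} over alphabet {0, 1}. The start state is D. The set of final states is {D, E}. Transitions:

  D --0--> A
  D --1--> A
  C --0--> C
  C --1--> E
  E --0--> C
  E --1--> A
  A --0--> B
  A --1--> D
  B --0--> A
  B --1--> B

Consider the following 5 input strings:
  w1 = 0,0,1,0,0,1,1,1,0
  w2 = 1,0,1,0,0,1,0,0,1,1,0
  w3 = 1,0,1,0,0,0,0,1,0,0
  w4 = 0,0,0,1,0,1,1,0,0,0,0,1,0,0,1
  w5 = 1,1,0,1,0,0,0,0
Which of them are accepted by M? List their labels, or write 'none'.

none

w1: Trace: D -0-> A -0-> B -1-> B -0-> A -0-> B -1-> B -1-> B -1-> B -0-> A  → end A, rejected
w2: Trace: D -1-> A -0-> B -1-> B -0-> A -0-> B -1-> B -0-> A -0-> B -1-> B -1-> B -0-> A  → end A, rejected
w3: Trace: D -1-> A -0-> B -1-> B -0-> A -0-> B -0-> A -0-> B -1-> B -0-> A -0-> B  → end B, rejected
w4: Trace: D -0-> A -0-> B -0-> A -1-> D -0-> A -1-> D -1-> A -0-> B -0-> A -0-> B -0-> A -1-> D -0-> A -0-> B -1-> B  → end B, rejected
w5: Trace: D -1-> A -1-> D -0-> A -1-> D -0-> A -0-> B -0-> A -0-> B  → end B, rejected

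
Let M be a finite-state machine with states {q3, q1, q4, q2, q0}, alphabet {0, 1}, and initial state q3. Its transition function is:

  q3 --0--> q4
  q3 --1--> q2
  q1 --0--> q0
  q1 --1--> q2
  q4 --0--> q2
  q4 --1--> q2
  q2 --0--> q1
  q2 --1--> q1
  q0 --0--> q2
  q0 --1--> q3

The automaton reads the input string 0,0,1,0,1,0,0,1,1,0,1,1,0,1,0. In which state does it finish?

q3 → q4 → q2 → q1 → q0 → q3 → q4 → q2 → q1 → q2 → q1 → q2 → q1 → q0 → q3 → q4

q4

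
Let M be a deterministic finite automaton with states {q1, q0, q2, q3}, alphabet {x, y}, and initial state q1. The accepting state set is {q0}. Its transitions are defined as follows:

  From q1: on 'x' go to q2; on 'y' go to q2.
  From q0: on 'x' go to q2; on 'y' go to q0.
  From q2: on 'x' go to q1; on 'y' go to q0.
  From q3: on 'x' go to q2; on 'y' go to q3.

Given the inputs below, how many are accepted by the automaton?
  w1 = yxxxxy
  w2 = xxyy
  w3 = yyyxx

2

w1: q1 → q2 → q1 → q2 → q1 → q2 → q0  → end q0, accepted
w2: q1 → q2 → q1 → q2 → q0  → end q0, accepted
w3: q1 → q2 → q0 → q0 → q2 → q1  → end q1, rejected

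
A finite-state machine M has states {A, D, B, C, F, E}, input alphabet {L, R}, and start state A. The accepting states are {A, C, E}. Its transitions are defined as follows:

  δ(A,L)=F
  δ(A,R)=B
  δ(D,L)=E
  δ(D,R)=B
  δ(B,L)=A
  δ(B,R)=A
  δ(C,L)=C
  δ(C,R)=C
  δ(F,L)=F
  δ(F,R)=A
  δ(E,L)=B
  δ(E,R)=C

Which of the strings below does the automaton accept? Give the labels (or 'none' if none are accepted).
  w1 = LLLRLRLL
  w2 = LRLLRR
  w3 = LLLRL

w1:
  start at A
  read 'L': A → F
  read 'L': F → F
  read 'L': F → F
  read 'R': F → A
  read 'L': A → F
  read 'R': F → A
  read 'L': A → F
  read 'L': F → F
  end F, rejected
w2:
  start at A
  read 'L': A → F
  read 'R': F → A
  read 'L': A → F
  read 'L': F → F
  read 'R': F → A
  read 'R': A → B
  end B, rejected
w3:
  start at A
  read 'L': A → F
  read 'L': F → F
  read 'L': F → F
  read 'R': F → A
  read 'L': A → F
  end F, rejected

none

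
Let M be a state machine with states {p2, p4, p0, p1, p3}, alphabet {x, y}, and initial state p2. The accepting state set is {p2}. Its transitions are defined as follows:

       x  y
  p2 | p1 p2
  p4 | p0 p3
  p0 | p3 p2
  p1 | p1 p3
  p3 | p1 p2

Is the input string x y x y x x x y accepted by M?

No

Trace: p2 -x-> p1 -y-> p3 -x-> p1 -y-> p3 -x-> p1 -x-> p1 -x-> p1 -y-> p3
End state p3 is not accepting.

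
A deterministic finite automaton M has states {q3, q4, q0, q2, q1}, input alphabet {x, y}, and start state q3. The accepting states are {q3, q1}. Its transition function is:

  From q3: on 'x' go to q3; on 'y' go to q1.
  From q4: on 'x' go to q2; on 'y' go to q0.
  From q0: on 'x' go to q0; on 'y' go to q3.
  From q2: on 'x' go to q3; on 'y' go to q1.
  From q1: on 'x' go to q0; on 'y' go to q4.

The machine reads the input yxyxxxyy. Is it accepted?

No

start at q3
read 'y': q3 → q1
read 'x': q1 → q0
read 'y': q0 → q3
read 'x': q3 → q3
read 'x': q3 → q3
read 'x': q3 → q3
read 'y': q3 → q1
read 'y': q1 → q4
End state q4 is not accepting.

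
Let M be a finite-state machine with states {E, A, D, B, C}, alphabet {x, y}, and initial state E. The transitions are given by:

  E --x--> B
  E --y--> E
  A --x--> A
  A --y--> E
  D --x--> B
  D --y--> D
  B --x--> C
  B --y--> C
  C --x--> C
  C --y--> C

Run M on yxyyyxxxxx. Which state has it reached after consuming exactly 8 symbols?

E → E → B → C → C → C → C → C → C
After 8 symbols: C.

C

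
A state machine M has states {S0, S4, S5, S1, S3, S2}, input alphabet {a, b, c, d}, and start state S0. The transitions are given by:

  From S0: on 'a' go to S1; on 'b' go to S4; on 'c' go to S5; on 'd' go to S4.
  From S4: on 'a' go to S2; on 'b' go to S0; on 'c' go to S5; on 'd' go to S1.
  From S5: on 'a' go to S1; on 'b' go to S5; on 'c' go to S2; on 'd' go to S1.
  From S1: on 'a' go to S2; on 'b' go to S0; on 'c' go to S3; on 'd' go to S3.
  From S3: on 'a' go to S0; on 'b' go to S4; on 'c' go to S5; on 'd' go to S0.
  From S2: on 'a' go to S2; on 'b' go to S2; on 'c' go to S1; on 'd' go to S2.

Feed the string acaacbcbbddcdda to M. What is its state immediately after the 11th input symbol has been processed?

Trace: S0 -a-> S1 -c-> S3 -a-> S0 -a-> S1 -c-> S3 -b-> S4 -c-> S5 -b-> S5 -b-> S5 -d-> S1 -d-> S3
After 11 symbols: S3.

S3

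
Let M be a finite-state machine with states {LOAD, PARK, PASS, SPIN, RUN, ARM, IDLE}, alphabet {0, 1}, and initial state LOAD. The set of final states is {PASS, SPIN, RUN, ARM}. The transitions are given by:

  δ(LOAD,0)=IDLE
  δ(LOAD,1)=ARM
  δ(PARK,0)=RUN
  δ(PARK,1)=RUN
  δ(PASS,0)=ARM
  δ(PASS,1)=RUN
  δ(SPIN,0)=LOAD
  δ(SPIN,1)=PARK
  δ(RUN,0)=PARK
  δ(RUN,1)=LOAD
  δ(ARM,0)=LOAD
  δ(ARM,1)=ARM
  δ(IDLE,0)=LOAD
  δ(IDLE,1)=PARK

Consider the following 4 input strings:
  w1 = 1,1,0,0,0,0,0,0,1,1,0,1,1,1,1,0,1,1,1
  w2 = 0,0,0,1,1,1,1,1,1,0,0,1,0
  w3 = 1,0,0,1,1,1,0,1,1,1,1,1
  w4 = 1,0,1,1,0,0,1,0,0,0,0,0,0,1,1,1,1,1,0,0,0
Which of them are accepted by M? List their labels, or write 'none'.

w1: LOAD → ARM → ARM → LOAD → IDLE → LOAD → IDLE → LOAD → IDLE → PARK → RUN → PARK → RUN → LOAD → ARM → ARM → LOAD → ARM → ARM → ARM  → end ARM, accepted
w2: LOAD → IDLE → LOAD → IDLE → PARK → RUN → LOAD → ARM → ARM → ARM → LOAD → IDLE → PARK → RUN  → end RUN, accepted
w3: LOAD → ARM → LOAD → IDLE → PARK → RUN → LOAD → IDLE → PARK → RUN → LOAD → ARM → ARM  → end ARM, accepted
w4: LOAD → ARM → LOAD → ARM → ARM → LOAD → IDLE → PARK → RUN → PARK → RUN → PARK → RUN → PARK → RUN → LOAD → ARM → ARM → ARM → LOAD → IDLE → LOAD  → end LOAD, rejected

w1, w2, w3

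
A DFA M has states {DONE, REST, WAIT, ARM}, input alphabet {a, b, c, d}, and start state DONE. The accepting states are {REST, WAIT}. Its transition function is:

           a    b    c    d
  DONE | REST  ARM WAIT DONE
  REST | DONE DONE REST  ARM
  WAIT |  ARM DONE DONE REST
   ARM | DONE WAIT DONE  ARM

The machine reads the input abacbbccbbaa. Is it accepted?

Yes

DONE → REST → DONE → REST → REST → DONE → ARM → DONE → WAIT → DONE → ARM → DONE → REST
End state REST is accepting.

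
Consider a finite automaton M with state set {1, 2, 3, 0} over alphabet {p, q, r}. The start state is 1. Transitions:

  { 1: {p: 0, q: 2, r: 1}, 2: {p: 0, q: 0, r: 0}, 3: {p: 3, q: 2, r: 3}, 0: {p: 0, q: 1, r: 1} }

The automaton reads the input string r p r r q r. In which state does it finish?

start at 1
read 'r': 1 → 1
read 'p': 1 → 0
read 'r': 0 → 1
read 'r': 1 → 1
read 'q': 1 → 2
read 'r': 2 → 0

0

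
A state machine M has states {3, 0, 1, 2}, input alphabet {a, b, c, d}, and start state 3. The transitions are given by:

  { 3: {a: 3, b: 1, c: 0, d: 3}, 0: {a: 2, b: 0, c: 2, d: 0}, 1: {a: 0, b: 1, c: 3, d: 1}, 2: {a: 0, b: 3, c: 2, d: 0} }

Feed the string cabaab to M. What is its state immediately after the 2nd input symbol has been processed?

2

3 → 0 → 2
After 2 symbols: 2.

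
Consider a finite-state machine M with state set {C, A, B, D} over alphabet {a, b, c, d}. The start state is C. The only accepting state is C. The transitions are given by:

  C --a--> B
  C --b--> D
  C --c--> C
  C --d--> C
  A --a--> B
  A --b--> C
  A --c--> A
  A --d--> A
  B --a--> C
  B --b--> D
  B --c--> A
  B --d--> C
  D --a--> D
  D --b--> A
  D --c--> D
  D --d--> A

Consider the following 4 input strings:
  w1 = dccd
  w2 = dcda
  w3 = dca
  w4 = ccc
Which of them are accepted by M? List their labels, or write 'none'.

w1, w4

w1: C → C → C → C → C  → end C, accepted
w2: C → C → C → C → B  → end B, rejected
w3: C → C → C → B  → end B, rejected
w4: C → C → C → C  → end C, accepted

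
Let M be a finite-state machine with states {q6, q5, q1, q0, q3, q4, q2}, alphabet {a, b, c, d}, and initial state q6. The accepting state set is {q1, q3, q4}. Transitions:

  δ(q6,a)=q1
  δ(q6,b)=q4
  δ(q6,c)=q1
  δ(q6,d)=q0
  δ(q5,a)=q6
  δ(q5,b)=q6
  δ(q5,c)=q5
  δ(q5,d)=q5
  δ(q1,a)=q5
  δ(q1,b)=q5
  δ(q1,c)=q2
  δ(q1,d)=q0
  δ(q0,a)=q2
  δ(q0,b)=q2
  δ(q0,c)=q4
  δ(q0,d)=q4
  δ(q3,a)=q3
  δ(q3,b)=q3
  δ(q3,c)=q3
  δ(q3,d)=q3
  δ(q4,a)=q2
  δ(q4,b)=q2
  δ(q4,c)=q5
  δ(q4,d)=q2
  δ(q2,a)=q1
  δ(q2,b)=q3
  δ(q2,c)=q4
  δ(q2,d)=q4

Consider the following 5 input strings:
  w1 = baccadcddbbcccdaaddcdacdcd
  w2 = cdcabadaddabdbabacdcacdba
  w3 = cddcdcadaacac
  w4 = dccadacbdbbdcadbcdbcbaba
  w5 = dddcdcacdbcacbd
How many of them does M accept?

4

w1: Trace: q6 -b-> q4 -a-> q2 -c-> q4 -c-> q5 -a-> q6 -d-> q0 -c-> q4 -d-> q2 -d-> q4 -b-> q2 -b-> q3 -c-> q3 -c-> q3 -c-> q3 -d-> q3 -a-> q3 -a-> q3 -d-> q3 -d-> q3 -c-> q3 -d-> q3 -a-> q3 -c-> q3 -d-> q3 -c-> q3 -d-> q3  → end q3, accepted
w2: Trace: q6 -c-> q1 -d-> q0 -c-> q4 -a-> q2 -b-> q3 -a-> q3 -d-> q3 -a-> q3 -d-> q3 -d-> q3 -a-> q3 -b-> q3 -d-> q3 -b-> q3 -a-> q3 -b-> q3 -a-> q3 -c-> q3 -d-> q3 -c-> q3 -a-> q3 -c-> q3 -d-> q3 -b-> q3 -a-> q3  → end q3, accepted
w3: Trace: q6 -c-> q1 -d-> q0 -d-> q4 -c-> q5 -d-> q5 -c-> q5 -a-> q6 -d-> q0 -a-> q2 -a-> q1 -c-> q2 -a-> q1 -c-> q2  → end q2, rejected
w4: Trace: q6 -d-> q0 -c-> q4 -c-> q5 -a-> q6 -d-> q0 -a-> q2 -c-> q4 -b-> q2 -d-> q4 -b-> q2 -b-> q3 -d-> q3 -c-> q3 -a-> q3 -d-> q3 -b-> q3 -c-> q3 -d-> q3 -b-> q3 -c-> q3 -b-> q3 -a-> q3 -b-> q3 -a-> q3  → end q3, accepted
w5: Trace: q6 -d-> q0 -d-> q4 -d-> q2 -c-> q4 -d-> q2 -c-> q4 -a-> q2 -c-> q4 -d-> q2 -b-> q3 -c-> q3 -a-> q3 -c-> q3 -b-> q3 -d-> q3  → end q3, accepted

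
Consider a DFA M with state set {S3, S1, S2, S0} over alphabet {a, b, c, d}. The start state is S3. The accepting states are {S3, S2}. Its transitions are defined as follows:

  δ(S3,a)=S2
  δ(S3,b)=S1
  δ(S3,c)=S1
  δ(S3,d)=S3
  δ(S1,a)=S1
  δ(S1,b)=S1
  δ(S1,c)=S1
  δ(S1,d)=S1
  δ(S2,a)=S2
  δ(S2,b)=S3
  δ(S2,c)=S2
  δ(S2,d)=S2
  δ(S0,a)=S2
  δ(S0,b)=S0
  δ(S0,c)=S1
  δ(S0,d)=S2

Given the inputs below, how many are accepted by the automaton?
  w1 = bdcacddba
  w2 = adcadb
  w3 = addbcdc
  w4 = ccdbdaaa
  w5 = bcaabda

w1: Trace: S3 -b-> S1 -d-> S1 -c-> S1 -a-> S1 -c-> S1 -d-> S1 -d-> S1 -b-> S1 -a-> S1  → end S1, rejected
w2: Trace: S3 -a-> S2 -d-> S2 -c-> S2 -a-> S2 -d-> S2 -b-> S3  → end S3, accepted
w3: Trace: S3 -a-> S2 -d-> S2 -d-> S2 -b-> S3 -c-> S1 -d-> S1 -c-> S1  → end S1, rejected
w4: Trace: S3 -c-> S1 -c-> S1 -d-> S1 -b-> S1 -d-> S1 -a-> S1 -a-> S1 -a-> S1  → end S1, rejected
w5: Trace: S3 -b-> S1 -c-> S1 -a-> S1 -a-> S1 -b-> S1 -d-> S1 -a-> S1  → end S1, rejected

1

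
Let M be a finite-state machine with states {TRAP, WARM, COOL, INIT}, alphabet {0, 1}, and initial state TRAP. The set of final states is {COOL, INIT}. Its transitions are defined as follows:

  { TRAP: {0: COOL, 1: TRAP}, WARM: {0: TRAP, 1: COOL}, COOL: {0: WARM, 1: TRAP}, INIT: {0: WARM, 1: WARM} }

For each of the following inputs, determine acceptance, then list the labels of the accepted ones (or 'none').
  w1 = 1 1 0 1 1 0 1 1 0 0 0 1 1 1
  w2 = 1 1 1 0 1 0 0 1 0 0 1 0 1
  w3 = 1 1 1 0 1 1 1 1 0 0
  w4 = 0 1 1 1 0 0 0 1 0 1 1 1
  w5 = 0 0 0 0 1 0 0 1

w5

w1: TRAP → TRAP → TRAP → COOL → TRAP → TRAP → COOL → TRAP → TRAP → COOL → WARM → TRAP → TRAP → TRAP → TRAP  → end TRAP, rejected
w2: TRAP → TRAP → TRAP → TRAP → COOL → TRAP → COOL → WARM → COOL → WARM → TRAP → TRAP → COOL → TRAP  → end TRAP, rejected
w3: TRAP → TRAP → TRAP → TRAP → COOL → TRAP → TRAP → TRAP → TRAP → COOL → WARM  → end WARM, rejected
w4: TRAP → COOL → TRAP → TRAP → TRAP → COOL → WARM → TRAP → TRAP → COOL → TRAP → TRAP → TRAP  → end TRAP, rejected
w5: TRAP → COOL → WARM → TRAP → COOL → TRAP → COOL → WARM → COOL  → end COOL, accepted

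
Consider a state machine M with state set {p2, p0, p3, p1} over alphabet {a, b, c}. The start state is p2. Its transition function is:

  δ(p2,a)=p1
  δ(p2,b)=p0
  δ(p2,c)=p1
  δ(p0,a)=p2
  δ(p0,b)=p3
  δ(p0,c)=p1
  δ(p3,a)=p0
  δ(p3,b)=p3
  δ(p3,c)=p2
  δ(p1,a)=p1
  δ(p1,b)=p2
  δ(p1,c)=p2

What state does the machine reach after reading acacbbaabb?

p3

p2 → p1 → p2 → p1 → p2 → p0 → p3 → p0 → p2 → p0 → p3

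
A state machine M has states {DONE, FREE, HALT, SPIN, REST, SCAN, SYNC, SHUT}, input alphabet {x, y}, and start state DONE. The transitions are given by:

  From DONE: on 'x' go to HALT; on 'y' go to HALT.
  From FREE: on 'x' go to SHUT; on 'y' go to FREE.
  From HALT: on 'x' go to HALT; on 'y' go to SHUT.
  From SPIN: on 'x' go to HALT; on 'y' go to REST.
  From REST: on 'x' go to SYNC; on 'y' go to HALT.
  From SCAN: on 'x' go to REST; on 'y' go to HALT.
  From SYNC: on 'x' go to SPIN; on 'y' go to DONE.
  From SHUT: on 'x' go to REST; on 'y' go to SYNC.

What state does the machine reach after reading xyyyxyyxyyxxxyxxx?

DONE → HALT → SHUT → SYNC → DONE → HALT → SHUT → SYNC → SPIN → REST → HALT → HALT → HALT → HALT → SHUT → REST → SYNC → SPIN

SPIN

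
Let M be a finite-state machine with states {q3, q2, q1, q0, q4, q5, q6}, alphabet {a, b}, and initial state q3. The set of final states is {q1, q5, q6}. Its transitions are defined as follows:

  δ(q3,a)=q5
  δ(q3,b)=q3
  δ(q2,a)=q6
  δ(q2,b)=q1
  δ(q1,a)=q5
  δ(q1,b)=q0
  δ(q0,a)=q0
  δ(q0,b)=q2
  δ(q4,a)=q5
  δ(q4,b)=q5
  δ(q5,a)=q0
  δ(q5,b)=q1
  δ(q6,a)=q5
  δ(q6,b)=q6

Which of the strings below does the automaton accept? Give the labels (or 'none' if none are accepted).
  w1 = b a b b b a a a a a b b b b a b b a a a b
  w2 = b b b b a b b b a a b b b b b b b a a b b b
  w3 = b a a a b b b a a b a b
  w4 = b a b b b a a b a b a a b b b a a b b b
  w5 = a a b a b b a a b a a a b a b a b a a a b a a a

w1:
  start at q3
  read 'b': q3 → q3
  read 'a': q3 → q5
  read 'b': q5 → q1
  read 'b': q1 → q0
  read 'b': q0 → q2
  read 'a': q2 → q6
  read 'a': q6 → q5
  read 'a': q5 → q0
  read 'a': q0 → q0
  read 'a': q0 → q0
  read 'b': q0 → q2
  read 'b': q2 → q1
  read 'b': q1 → q0
  read 'b': q0 → q2
  read 'a': q2 → q6
  read 'b': q6 → q6
  read 'b': q6 → q6
  read 'a': q6 → q5
  read 'a': q5 → q0
  read 'a': q0 → q0
  read 'b': q0 → q2
  end q2, rejected
w2:
  start at q3
  read 'b': q3 → q3
  read 'b': q3 → q3
  read 'b': q3 → q3
  read 'b': q3 → q3
  read 'a': q3 → q5
  read 'b': q5 → q1
  read 'b': q1 → q0
  read 'b': q0 → q2
  read 'a': q2 → q6
  read 'a': q6 → q5
  read 'b': q5 → q1
  read 'b': q1 → q0
  read 'b': q0 → q2
  read 'b': q2 → q1
  read 'b': q1 → q0
  read 'b': q0 → q2
  read 'b': q2 → q1
  read 'a': q1 → q5
  read 'a': q5 → q0
  read 'b': q0 → q2
  read 'b': q2 → q1
  read 'b': q1 → q0
  end q0, rejected
w3:
  start at q3
  read 'b': q3 → q3
  read 'a': q3 → q5
  read 'a': q5 → q0
  read 'a': q0 → q0
  read 'b': q0 → q2
  read 'b': q2 → q1
  read 'b': q1 → q0
  read 'a': q0 → q0
  read 'a': q0 → q0
  read 'b': q0 → q2
  read 'a': q2 → q6
  read 'b': q6 → q6
  end q6, accepted
w4:
  start at q3
  read 'b': q3 → q3
  read 'a': q3 → q5
  read 'b': q5 → q1
  read 'b': q1 → q0
  read 'b': q0 → q2
  read 'a': q2 → q6
  read 'a': q6 → q5
  read 'b': q5 → q1
  read 'a': q1 → q5
  read 'b': q5 → q1
  read 'a': q1 → q5
  read 'a': q5 → q0
  read 'b': q0 → q2
  read 'b': q2 → q1
  read 'b': q1 → q0
  read 'a': q0 → q0
  read 'a': q0 → q0
  read 'b': q0 → q2
  read 'b': q2 → q1
  read 'b': q1 → q0
  end q0, rejected
w5:
  start at q3
  read 'a': q3 → q5
  read 'a': q5 → q0
  read 'b': q0 → q2
  read 'a': q2 → q6
  read 'b': q6 → q6
  read 'b': q6 → q6
  read 'a': q6 → q5
  read 'a': q5 → q0
  read 'b': q0 → q2
  read 'a': q2 → q6
  read 'a': q6 → q5
  read 'a': q5 → q0
  read 'b': q0 → q2
  read 'a': q2 → q6
  read 'b': q6 → q6
  read 'a': q6 → q5
  read 'b': q5 → q1
  read 'a': q1 → q5
  read 'a': q5 → q0
  read 'a': q0 → q0
  read 'b': q0 → q2
  read 'a': q2 → q6
  read 'a': q6 → q5
  read 'a': q5 → q0
  end q0, rejected

w3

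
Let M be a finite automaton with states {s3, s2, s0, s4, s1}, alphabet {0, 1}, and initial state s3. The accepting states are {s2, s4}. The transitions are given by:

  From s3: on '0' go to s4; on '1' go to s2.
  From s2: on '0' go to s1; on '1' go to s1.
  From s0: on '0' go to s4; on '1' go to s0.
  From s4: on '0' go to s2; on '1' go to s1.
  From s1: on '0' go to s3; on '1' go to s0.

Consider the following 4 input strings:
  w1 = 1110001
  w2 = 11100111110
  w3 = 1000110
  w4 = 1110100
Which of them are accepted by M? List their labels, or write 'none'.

w1: s3 → s2 → s1 → s0 → s4 → s2 → s1 → s0  → end s0, rejected
w2: s3 → s2 → s1 → s0 → s4 → s2 → s1 → s0 → s0 → s0 → s0 → s4  → end s4, accepted
w3: s3 → s2 → s1 → s3 → s4 → s1 → s0 → s4  → end s4, accepted
w4: s3 → s2 → s1 → s0 → s4 → s1 → s3 → s4  → end s4, accepted

w2, w3, w4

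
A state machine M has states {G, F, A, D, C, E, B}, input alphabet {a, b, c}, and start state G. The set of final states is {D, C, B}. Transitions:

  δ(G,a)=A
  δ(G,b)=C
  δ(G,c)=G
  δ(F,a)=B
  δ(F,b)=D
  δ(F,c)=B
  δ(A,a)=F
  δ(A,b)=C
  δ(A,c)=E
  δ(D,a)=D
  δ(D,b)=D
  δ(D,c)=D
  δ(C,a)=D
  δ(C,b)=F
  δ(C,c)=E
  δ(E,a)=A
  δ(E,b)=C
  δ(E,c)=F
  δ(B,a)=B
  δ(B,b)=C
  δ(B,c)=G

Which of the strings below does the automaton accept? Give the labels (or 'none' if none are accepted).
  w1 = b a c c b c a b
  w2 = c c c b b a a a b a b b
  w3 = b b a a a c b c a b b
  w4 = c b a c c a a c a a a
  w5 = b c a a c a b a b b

w1: G → C → D → D → D → D → D → D → D  → end D, accepted
w2: G → G → G → G → C → F → B → B → B → C → D → D → D  → end D, accepted
w3: G → C → F → B → B → B → G → C → E → A → C → F  → end F, rejected
w4: G → G → C → D → D → D → D → D → D → D → D → D  → end D, accepted
w5: G → C → E → A → F → B → B → C → D → D → D  → end D, accepted

w1, w2, w4, w5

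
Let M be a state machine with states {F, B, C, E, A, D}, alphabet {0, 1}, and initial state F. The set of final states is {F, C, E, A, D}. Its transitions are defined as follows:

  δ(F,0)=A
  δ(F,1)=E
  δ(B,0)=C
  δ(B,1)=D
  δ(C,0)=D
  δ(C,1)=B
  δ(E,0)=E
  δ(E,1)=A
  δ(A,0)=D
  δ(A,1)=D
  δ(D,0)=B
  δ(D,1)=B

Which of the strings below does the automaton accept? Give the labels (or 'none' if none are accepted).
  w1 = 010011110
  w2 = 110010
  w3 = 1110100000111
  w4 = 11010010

w1: F → A → D → B → C → B → D → B → D → B  → end B, rejected
w2: F → E → A → D → B → D → B  → end B, rejected
w3: F → E → A → D → B → D → B → C → D → B → C → B → D → B  → end B, rejected
w4: F → E → A → D → B → C → D → B → C  → end C, accepted

w4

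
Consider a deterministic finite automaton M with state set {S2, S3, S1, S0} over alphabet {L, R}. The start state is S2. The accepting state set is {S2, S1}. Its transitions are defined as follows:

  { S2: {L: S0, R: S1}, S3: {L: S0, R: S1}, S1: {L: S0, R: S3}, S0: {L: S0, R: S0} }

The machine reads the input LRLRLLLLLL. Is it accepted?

No

Trace: S2 -L-> S0 -R-> S0 -L-> S0 -R-> S0 -L-> S0 -L-> S0 -L-> S0 -L-> S0 -L-> S0 -L-> S0
End state S0 is not accepting.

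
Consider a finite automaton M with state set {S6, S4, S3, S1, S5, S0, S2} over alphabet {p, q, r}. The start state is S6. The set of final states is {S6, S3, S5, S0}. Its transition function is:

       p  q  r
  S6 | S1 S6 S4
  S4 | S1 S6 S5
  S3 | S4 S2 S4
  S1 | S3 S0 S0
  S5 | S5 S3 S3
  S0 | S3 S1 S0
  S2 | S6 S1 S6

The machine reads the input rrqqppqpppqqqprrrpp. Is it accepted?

No

S6 → S4 → S5 → S3 → S2 → S6 → S1 → S0 → S3 → S4 → S1 → S0 → S1 → S0 → S3 → S4 → S5 → S3 → S4 → S1
End state S1 is not accepting.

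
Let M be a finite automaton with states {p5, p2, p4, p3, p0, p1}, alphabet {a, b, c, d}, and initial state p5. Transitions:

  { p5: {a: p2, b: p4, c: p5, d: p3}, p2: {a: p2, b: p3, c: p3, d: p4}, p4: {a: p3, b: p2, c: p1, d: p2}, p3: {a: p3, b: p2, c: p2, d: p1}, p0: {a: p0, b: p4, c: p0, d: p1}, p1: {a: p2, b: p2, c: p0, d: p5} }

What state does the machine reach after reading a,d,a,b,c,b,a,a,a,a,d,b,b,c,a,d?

p4

Trace: p5 -a-> p2 -d-> p4 -a-> p3 -b-> p2 -c-> p3 -b-> p2 -a-> p2 -a-> p2 -a-> p2 -a-> p2 -d-> p4 -b-> p2 -b-> p3 -c-> p2 -a-> p2 -d-> p4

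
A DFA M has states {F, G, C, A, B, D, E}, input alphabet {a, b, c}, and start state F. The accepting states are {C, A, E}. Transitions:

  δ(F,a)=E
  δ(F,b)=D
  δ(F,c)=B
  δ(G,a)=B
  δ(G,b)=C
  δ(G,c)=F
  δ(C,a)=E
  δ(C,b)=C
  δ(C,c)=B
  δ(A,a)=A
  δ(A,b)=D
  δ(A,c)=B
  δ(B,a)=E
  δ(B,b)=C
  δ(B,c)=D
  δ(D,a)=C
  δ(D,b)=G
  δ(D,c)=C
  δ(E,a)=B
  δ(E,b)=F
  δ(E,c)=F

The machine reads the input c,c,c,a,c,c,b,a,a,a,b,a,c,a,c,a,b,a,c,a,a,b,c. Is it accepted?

No

F → B → D → C → E → F → B → C → E → B → E → F → E → F → E → F → E → F → E → F → E → B → C → B
End state B is not accepting.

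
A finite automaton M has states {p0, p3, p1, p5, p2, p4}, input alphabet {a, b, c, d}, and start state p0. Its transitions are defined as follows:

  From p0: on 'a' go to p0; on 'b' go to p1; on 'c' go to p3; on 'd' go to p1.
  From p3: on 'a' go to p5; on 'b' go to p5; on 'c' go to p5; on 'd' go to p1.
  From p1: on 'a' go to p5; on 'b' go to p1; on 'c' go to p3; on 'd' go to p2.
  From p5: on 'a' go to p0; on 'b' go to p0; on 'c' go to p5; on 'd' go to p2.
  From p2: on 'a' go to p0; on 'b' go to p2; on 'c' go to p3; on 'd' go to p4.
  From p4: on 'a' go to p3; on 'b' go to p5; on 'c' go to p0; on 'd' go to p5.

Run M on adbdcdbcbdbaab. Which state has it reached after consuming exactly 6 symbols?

p1

p0 → p0 → p1 → p1 → p2 → p3 → p1
After 6 symbols: p1.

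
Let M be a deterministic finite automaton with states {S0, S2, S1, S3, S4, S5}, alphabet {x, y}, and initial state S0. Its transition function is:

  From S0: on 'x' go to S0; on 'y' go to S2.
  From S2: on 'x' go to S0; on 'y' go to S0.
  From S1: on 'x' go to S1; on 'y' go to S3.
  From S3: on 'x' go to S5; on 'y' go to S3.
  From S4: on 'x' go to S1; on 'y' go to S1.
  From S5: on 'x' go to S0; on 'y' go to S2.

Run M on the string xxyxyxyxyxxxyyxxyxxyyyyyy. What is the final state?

start at S0
read 'x': S0 → S0
read 'x': S0 → S0
read 'y': S0 → S2
read 'x': S2 → S0
read 'y': S0 → S2
read 'x': S2 → S0
read 'y': S0 → S2
read 'x': S2 → S0
read 'y': S0 → S2
read 'x': S2 → S0
read 'x': S0 → S0
read 'x': S0 → S0
read 'y': S0 → S2
read 'y': S2 → S0
read 'x': S0 → S0
read 'x': S0 → S0
read 'y': S0 → S2
read 'x': S2 → S0
read 'x': S0 → S0
read 'y': S0 → S2
read 'y': S2 → S0
read 'y': S0 → S2
read 'y': S2 → S0
read 'y': S0 → S2
read 'y': S2 → S0

S0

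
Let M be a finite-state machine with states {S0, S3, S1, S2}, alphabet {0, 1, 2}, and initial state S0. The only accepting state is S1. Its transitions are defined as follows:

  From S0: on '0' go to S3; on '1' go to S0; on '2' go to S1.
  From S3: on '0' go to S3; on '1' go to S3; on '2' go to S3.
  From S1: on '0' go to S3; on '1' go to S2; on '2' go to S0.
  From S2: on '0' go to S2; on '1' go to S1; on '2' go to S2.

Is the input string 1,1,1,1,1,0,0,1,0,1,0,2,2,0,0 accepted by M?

No

S0 → S0 → S0 → S0 → S0 → S0 → S3 → S3 → S3 → S3 → S3 → S3 → S3 → S3 → S3 → S3
End state S3 is not accepting.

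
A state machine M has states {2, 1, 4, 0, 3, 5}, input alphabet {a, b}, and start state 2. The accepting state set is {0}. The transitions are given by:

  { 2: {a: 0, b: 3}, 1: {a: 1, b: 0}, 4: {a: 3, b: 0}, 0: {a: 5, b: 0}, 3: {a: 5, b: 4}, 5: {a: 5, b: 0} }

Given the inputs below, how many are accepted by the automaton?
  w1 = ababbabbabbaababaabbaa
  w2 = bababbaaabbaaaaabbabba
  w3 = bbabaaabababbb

1

w1: 2 → 0 → 0 → 5 → 0 → 0 → 5 → 0 → 0 → 5 → 0 → 0 → 5 → 5 → 0 → 5 → 0 → 5 → 5 → 0 → 0 → 5 → 5  → end 5, rejected
w2: 2 → 3 → 5 → 0 → 5 → 0 → 0 → 5 → 5 → 5 → 0 → 0 → 5 → 5 → 5 → 5 → 5 → 0 → 0 → 5 → 0 → 0 → 5  → end 5, rejected
w3: 2 → 3 → 4 → 3 → 4 → 3 → 5 → 5 → 0 → 5 → 0 → 5 → 0 → 0 → 0  → end 0, accepted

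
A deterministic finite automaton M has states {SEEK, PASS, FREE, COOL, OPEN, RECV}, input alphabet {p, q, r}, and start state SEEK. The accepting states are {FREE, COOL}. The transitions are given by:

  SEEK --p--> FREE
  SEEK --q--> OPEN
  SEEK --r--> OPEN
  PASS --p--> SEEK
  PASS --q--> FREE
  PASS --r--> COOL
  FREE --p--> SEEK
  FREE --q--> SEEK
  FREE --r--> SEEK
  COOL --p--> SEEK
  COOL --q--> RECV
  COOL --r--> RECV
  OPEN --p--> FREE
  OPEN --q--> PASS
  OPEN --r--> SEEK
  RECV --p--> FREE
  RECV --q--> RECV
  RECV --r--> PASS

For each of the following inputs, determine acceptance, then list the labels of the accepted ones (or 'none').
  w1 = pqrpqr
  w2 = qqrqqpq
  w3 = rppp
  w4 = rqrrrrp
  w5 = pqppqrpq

w3

w1:
  start at SEEK
  read 'p': SEEK → FREE
  read 'q': FREE → SEEK
  read 'r': SEEK → OPEN
  read 'p': OPEN → FREE
  read 'q': FREE → SEEK
  read 'r': SEEK → OPEN
  end OPEN, rejected
w2:
  start at SEEK
  read 'q': SEEK → OPEN
  read 'q': OPEN → PASS
  read 'r': PASS → COOL
  read 'q': COOL → RECV
  read 'q': RECV → RECV
  read 'p': RECV → FREE
  read 'q': FREE → SEEK
  end SEEK, rejected
w3:
  start at SEEK
  read 'r': SEEK → OPEN
  read 'p': OPEN → FREE
  read 'p': FREE → SEEK
  read 'p': SEEK → FREE
  end FREE, accepted
w4:
  start at SEEK
  read 'r': SEEK → OPEN
  read 'q': OPEN → PASS
  read 'r': PASS → COOL
  read 'r': COOL → RECV
  read 'r': RECV → PASS
  read 'r': PASS → COOL
  read 'p': COOL → SEEK
  end SEEK, rejected
w5:
  start at SEEK
  read 'p': SEEK → FREE
  read 'q': FREE → SEEK
  read 'p': SEEK → FREE
  read 'p': FREE → SEEK
  read 'q': SEEK → OPEN
  read 'r': OPEN → SEEK
  read 'p': SEEK → FREE
  read 'q': FREE → SEEK
  end SEEK, rejected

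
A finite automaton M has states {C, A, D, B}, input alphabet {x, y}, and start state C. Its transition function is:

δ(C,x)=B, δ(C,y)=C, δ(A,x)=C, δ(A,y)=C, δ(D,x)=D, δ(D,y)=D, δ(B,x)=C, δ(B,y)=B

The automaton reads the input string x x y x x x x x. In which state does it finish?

B

C → B → C → C → B → C → B → C → B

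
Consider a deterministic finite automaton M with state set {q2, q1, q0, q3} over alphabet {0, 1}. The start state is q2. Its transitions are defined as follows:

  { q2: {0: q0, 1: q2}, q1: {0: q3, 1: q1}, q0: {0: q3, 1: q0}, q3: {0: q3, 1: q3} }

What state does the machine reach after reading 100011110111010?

q2 → q2 → q0 → q3 → q3 → q3 → q3 → q3 → q3 → q3 → q3 → q3 → q3 → q3 → q3 → q3

q3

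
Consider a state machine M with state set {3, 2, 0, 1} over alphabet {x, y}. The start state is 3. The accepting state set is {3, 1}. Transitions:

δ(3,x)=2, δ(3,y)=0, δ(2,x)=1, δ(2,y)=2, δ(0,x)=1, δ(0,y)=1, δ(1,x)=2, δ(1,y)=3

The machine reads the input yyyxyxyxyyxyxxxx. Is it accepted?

Yes

3 → 0 → 1 → 3 → 2 → 2 → 1 → 3 → 2 → 2 → 2 → 1 → 3 → 2 → 1 → 2 → 1
End state 1 is accepting.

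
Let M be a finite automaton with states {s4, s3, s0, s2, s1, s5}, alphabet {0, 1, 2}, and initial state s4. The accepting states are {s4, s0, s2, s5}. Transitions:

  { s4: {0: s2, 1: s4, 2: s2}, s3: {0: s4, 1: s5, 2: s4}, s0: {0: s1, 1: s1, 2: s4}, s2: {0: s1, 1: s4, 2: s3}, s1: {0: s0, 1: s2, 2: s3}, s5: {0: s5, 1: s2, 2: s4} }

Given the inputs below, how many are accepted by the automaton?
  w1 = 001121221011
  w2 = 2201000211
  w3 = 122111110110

3

w1:
  start at s4
  read '0': s4 → s2
  read '0': s2 → s1
  read '1': s1 → s2
  read '1': s2 → s4
  read '2': s4 → s2
  read '1': s2 → s4
  read '2': s4 → s2
  read '2': s2 → s3
  read '1': s3 → s5
  read '0': s5 → s5
  read '1': s5 → s2
  read '1': s2 → s4
  end s4, accepted
w2:
  start at s4
  read '2': s4 → s2
  read '2': s2 → s3
  read '0': s3 → s4
  read '1': s4 → s4
  read '0': s4 → s2
  read '0': s2 → s1
  read '0': s1 → s0
  read '2': s0 → s4
  read '1': s4 → s4
  read '1': s4 → s4
  end s4, accepted
w3:
  start at s4
  read '1': s4 → s4
  read '2': s4 → s2
  read '2': s2 → s3
  read '1': s3 → s5
  read '1': s5 → s2
  read '1': s2 → s4
  read '1': s4 → s4
  read '1': s4 → s4
  read '0': s4 → s2
  read '1': s2 → s4
  read '1': s4 → s4
  read '0': s4 → s2
  end s2, accepted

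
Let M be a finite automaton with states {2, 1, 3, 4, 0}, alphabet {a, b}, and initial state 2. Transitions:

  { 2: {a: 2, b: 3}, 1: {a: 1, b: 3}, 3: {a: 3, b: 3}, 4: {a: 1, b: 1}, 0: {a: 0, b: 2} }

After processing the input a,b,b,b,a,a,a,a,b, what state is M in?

3

start at 2
read 'a': 2 → 2
read 'b': 2 → 3
read 'b': 3 → 3
read 'b': 3 → 3
read 'a': 3 → 3
read 'a': 3 → 3
read 'a': 3 → 3
read 'a': 3 → 3
read 'b': 3 → 3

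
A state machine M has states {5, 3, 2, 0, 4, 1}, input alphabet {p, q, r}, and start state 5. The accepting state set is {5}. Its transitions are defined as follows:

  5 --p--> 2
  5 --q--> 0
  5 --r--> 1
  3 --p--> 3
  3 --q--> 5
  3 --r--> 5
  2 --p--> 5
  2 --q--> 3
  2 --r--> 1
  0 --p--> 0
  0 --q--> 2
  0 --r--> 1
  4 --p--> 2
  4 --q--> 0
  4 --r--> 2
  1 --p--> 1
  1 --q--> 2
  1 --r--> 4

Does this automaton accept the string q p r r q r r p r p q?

5 → 0 → 0 → 1 → 4 → 0 → 1 → 4 → 2 → 1 → 1 → 2
End state 2 is not accepting.

No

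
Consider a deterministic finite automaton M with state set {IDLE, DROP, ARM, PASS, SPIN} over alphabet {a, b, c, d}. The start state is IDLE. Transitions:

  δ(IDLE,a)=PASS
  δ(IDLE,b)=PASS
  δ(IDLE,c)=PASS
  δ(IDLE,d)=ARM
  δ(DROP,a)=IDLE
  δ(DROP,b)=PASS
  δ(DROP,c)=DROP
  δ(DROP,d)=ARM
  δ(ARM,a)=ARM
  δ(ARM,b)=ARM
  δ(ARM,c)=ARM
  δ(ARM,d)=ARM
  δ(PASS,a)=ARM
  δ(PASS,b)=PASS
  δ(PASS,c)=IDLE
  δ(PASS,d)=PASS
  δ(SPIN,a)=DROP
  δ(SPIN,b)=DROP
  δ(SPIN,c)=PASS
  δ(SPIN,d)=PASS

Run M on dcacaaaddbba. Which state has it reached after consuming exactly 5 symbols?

Trace: IDLE -d-> ARM -c-> ARM -a-> ARM -c-> ARM -a-> ARM
After 5 symbols: ARM.

ARM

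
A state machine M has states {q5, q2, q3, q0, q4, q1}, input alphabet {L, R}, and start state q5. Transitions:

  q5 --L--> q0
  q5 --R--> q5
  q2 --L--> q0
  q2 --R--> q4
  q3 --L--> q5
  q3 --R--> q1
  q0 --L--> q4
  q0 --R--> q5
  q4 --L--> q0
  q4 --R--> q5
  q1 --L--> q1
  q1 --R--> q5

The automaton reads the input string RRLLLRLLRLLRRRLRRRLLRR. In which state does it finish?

q5

Trace: q5 -R-> q5 -R-> q5 -L-> q0 -L-> q4 -L-> q0 -R-> q5 -L-> q0 -L-> q4 -R-> q5 -L-> q0 -L-> q4 -R-> q5 -R-> q5 -R-> q5 -L-> q0 -R-> q5 -R-> q5 -R-> q5 -L-> q0 -L-> q4 -R-> q5 -R-> q5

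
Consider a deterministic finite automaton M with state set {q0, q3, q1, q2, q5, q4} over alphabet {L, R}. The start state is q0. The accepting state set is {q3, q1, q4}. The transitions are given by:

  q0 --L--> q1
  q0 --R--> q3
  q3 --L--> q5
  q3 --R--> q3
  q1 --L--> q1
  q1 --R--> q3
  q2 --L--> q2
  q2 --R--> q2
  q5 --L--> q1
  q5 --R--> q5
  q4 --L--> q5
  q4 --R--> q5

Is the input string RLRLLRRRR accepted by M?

start at q0
read 'R': q0 → q3
read 'L': q3 → q5
read 'R': q5 → q5
read 'L': q5 → q1
read 'L': q1 → q1
read 'R': q1 → q3
read 'R': q3 → q3
read 'R': q3 → q3
read 'R': q3 → q3
End state q3 is accepting.

Yes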